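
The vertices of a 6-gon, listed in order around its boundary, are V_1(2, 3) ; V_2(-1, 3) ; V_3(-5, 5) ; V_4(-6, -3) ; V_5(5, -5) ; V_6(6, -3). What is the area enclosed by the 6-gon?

Apply Gauss's area formula: 2A = Σ (x_i·y_{i+1} − x_{i+1}·y_i), indices taken mod 6.
Σ = (9) + (10) + (45) + (45) + (15) + (24) = 148
Area = |Σ|/2 = 74.

74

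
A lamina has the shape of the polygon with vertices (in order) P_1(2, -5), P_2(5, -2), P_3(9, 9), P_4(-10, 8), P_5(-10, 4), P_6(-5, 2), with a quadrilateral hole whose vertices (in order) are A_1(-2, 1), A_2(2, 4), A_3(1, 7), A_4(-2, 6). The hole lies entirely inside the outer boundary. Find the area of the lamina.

Outer boundary:
Σ = (21) + (63) + (162) + (40) + (0) + (21) = 307
Area = |Σ|/2 = 153.5.
Hole:
Apply the shoelace formula: 2A = Σ (x_i·y_{i+1} − x_{i+1}·y_i), indices taken mod 4.
Cross-terms: -10, 10, 20, 10  ⇒  Σ = 30
Area = |Σ|/2 = 15.
Net area = 153.5 − 15 = 138.5.

138.5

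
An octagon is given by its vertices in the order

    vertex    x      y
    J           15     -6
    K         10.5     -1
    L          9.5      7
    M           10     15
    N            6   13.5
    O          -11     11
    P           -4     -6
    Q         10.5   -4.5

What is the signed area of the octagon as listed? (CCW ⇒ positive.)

329.25

Apply the surveyor's formula: 2A = Σ (x_i·y_{i+1} − x_{i+1}·y_i), indices taken mod 8.
Cross-terms: 48, 83, 72.5, 45, 214.5, 110, 81, 4.5  ⇒  Σ = 658.5
Signed area = Σ/2 = 329.25 (positive ⇒ counter-clockwise traversal).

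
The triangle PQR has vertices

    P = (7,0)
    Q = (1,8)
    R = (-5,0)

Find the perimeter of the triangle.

32

|PQ| = √((-6)² + (8)²) = √100 = 10
|QR| = √((-6)² + (-8)²) = √100 = 10
|RP| = √((12)² + (0)²) = √144 = 12
Perimeter = 10 + 10 + 12 = 32.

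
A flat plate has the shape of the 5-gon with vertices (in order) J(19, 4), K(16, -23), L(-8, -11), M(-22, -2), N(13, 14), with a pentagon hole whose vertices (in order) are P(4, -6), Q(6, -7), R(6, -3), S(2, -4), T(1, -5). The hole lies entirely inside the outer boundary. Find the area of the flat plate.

Outer boundary:
Apply the shoelace formula: 2A = Σ (x_i·y_{i+1} − x_{i+1}·y_i), indices taken mod 5.
Σ = (-501) + (-360) + (-226) + (-282) + (-214) = -1583
Area = |Σ|/2 = 791.5.
Hole:
Apply the shoelace (surveyor's) formula: 2A = Σ (x_i·y_{i+1} − x_{i+1}·y_i), indices taken mod 5.
P→Q: (4)(-7) − (6)(-6) = 8
Q→R: (6)(-3) − (6)(-7) = 24
R→S: (6)(-4) − (2)(-3) = -18
S→T: (2)(-5) − (1)(-4) = -6
T→P: (1)(-6) − (4)(-5) = 14
Σ = 22
Area = |Σ|/2 = 11.
Net area = 791.5 − 11 = 780.5.

780.5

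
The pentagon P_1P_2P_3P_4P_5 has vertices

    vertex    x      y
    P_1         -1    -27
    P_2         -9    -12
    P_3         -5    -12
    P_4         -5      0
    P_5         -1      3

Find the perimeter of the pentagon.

68

|P_1P_2| = √((-8)² + (15)²) = √289 = 17
|P_2P_3| = √((4)² + (0)²) = √16 = 4
|P_3P_4| = √((0)² + (12)²) = √144 = 12
|P_4P_5| = √((4)² + (3)²) = √25 = 5
|P_5P_1| = √((0)² + (-30)²) = √900 = 30
Perimeter = 17 + 4 + 12 + 5 + 30 = 68.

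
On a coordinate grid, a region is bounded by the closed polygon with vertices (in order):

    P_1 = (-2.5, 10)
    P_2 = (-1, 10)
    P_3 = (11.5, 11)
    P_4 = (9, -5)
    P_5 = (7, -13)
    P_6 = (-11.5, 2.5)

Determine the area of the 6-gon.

Apply Gauss's area formula: 2A = Σ (x_i·y_{i+1} − x_{i+1}·y_i), indices taken mod 6.
Σ = (-15) + (-126) + (-156.5) + (-82) + (-132) + (-108.75) = -620.25
Area = |Σ|/2 = 310.125.

310.125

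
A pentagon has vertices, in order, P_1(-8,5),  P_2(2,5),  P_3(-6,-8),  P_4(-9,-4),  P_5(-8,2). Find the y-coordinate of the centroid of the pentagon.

17/237

Apply the shoelace (surveyor's) formula. First the cross-terms c_i = x_i·y_{i+1} − x_{i+1}·y_i:
  -50, 14, -48, -50, -24  ⇒  2A = -158, A = -79.
Then Σ (y_i + y_{i+1})·c_i = -34, so ȳ = -34 / (6·(-79)) = 17/237.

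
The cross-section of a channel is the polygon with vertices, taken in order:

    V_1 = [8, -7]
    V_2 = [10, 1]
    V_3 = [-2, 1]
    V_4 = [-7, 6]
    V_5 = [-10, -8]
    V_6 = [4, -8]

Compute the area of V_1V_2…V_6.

Cross-terms: 78, 12, -5, 116, 112, 36  ⇒  Σ = 349
Area = |Σ|/2 = 174.5.

174.5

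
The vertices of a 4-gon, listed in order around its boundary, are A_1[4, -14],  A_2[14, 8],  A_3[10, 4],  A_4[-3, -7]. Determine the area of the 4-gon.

108

Apply the shoelace formula: 2A = Σ (x_i·y_{i+1} − x_{i+1}·y_i), indices taken mod 4.
Σ = (228) + (-24) + (-58) + (70) = 216
Area = |Σ|/2 = 108.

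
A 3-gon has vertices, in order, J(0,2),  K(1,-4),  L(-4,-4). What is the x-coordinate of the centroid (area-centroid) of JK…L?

Apply the surveyor's formula. First the cross-terms c_i = x_i·y_{i+1} − x_{i+1}·y_i:
  -2, -20, -8  ⇒  2A = -30, A = -15.
Then Σ (x_i + x_{i+1})·c_i = 90, so x̄ = 90 / (6·(-15)) = -1.

-1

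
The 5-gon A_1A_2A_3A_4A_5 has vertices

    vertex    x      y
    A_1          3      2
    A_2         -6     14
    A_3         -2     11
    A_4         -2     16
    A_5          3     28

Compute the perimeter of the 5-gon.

64

|A_1A_2| = √((-9)² + (12)²) = √225 = 15
|A_2A_3| = √((4)² + (-3)²) = √25 = 5
|A_3A_4| = √((0)² + (5)²) = √25 = 5
|A_4A_5| = √((5)² + (12)²) = √169 = 13
|A_5A_1| = √((0)² + (-26)²) = √676 = 26
Perimeter = 15 + 5 + 5 + 13 + 26 = 64.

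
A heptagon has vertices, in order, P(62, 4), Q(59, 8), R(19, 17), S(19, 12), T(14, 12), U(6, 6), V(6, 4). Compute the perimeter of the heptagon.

|PQ| = √((-3)² + (4)²) = √25 = 5
|QR| = √((-40)² + (9)²) = √1681 = 41
|RS| = √((0)² + (-5)²) = √25 = 5
|ST| = √((-5)² + (0)²) = √25 = 5
|TU| = √((-8)² + (-6)²) = √100 = 10
|UV| = √((0)² + (-2)²) = √4 = 2
|VP| = √((56)² + (0)²) = √3136 = 56
Perimeter = 5 + 41 + 5 + 5 + 10 + 2 + 56 = 124.

124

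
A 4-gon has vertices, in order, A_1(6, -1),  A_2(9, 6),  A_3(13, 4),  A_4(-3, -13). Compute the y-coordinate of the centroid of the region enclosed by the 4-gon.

-28/73

Apply the shoelace formula. First the cross-terms c_i = x_i·y_{i+1} − x_{i+1}·y_i:
  45, -42, -157, 81  ⇒  2A = -73, A = -36.5.
Then Σ (y_i + y_{i+1})·c_i = 84, so ȳ = 84 / (6·(-36.5)) = -28/73.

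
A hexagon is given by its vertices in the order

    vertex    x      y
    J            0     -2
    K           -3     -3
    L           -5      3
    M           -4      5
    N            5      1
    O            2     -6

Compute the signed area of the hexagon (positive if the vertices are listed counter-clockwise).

J→K: (0)(-3) − (-3)(-2) = -6
K→L: (-3)(3) − (-5)(-3) = -24
L→M: (-5)(5) − (-4)(3) = -13
M→N: (-4)(1) − (5)(5) = -29
N→O: (5)(-6) − (2)(1) = -32
O→J: (2)(-2) − (0)(-6) = -4
Σ = -108
Signed area = Σ/2 = -54 (negative ⇒ clockwise traversal).

-54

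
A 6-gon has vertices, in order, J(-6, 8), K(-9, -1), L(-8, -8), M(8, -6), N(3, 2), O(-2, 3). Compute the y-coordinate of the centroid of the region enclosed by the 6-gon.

-183/101

Apply the shoelace (surveyor's) formula. First the cross-terms c_i = x_i·y_{i+1} − x_{i+1}·y_i:
  78, 64, 112, 34, 13, 2  ⇒  2A = 303, A = 151.5.
Then Σ (y_i + y_{i+1})·c_i = -1647, so ȳ = -1647 / (6·151.5) = -183/101.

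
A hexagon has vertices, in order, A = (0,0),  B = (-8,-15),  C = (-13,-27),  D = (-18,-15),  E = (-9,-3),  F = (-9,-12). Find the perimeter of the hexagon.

|AB| = √((-8)² + (-15)²) = √289 = 17
|BC| = √((-5)² + (-12)²) = √169 = 13
|CD| = √((-5)² + (12)²) = √169 = 13
|DE| = √((9)² + (12)²) = √225 = 15
|EF| = √((0)² + (-9)²) = √81 = 9
|FA| = √((9)² + (12)²) = √225 = 15
Perimeter = 17 + 13 + 13 + 15 + 9 + 15 = 82.

82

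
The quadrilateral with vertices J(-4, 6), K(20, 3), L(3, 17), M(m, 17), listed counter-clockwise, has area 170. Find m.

-2

The doubled signed area Σ (x_i y_{i+1} − x_{i+1} y_i) is linear in m.
With m=0 it equals 318; the coefficient of m is -11 (from the two edges through M).
So -11·m + 318 = 2·170 = 340 ⇒ m = -2.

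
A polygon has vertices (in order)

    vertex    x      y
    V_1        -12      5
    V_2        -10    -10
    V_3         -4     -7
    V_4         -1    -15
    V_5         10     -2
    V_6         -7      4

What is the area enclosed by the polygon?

Apply Gauss's area formula: 2A = Σ (x_i·y_{i+1} − x_{i+1}·y_i), indices taken mod 6.
Σ = (170) + (30) + (53) + (152) + (26) + (13) = 444
Area = |Σ|/2 = 222.

222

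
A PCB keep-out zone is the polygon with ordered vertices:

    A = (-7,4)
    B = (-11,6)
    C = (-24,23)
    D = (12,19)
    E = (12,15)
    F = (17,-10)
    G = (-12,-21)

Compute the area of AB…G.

Σ = (2) + (-109) + (-732) + (-48) + (-375) + (-477) + (-195) = -1934
Area = |Σ|/2 = 967.

967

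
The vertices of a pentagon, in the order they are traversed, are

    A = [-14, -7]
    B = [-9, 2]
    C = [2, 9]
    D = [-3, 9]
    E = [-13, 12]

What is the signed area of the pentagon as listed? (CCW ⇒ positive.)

Apply the surveyor's formula: 2A = Σ (x_i·y_{i+1} − x_{i+1}·y_i), indices taken mod 5.
A→B: (-14)(2) − (-9)(-7) = -91
B→C: (-9)(9) − (2)(2) = -85
C→D: (2)(9) − (-3)(9) = 45
D→E: (-3)(12) − (-13)(9) = 81
E→A: (-13)(-7) − (-14)(12) = 259
Σ = 209
Signed area = Σ/2 = 104.5 (positive ⇒ counter-clockwise traversal).

104.5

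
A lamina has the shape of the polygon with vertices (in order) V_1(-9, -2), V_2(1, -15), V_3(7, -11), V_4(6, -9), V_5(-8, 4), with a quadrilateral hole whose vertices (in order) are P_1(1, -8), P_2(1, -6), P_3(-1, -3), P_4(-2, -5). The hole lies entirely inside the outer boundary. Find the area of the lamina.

Outer boundary:
V_1→V_2: (-9)(-15) − (1)(-2) = 137
V_2→V_3: (1)(-11) − (7)(-15) = 94
V_3→V_4: (7)(-9) − (6)(-11) = 3
V_4→V_5: (6)(4) − (-8)(-9) = -48
V_5→V_1: (-8)(-2) − (-9)(4) = 52
Σ = 238
Area = |Σ|/2 = 119.
Hole:
Apply the shoelace formula: 2A = Σ (x_i·y_{i+1} − x_{i+1}·y_i), indices taken mod 4.
Σ = (2) + (-9) + (-1) + (21) = 13
Area = |Σ|/2 = 6.5.
Net area = 119 − 6.5 = 112.5.

112.5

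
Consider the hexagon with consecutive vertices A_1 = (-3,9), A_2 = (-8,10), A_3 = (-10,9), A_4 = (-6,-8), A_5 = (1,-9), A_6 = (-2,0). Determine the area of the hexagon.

Apply the surveyor's formula: 2A = Σ (x_i·y_{i+1} − x_{i+1}·y_i), indices taken mod 6.
Cross-terms: 42, 28, 134, 62, -18, -18  ⇒  Σ = 230
Area = |Σ|/2 = 115.

115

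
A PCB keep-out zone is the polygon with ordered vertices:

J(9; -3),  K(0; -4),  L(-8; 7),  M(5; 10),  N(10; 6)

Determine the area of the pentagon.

168.5

Apply the shoelace formula: 2A = Σ (x_i·y_{i+1} − x_{i+1}·y_i), indices taken mod 5.
J→K: (9)(-4) − (0)(-3) = -36
K→L: (0)(7) − (-8)(-4) = -32
L→M: (-8)(10) − (5)(7) = -115
M→N: (5)(6) − (10)(10) = -70
N→J: (10)(-3) − (9)(6) = -84
Σ = -337
Area = |Σ|/2 = 168.5.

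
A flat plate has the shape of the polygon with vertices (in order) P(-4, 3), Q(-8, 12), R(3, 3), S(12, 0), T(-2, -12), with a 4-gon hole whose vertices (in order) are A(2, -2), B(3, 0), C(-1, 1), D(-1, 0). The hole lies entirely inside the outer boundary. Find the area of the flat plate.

153

Outer boundary:
P→Q: (-4)(12) − (-8)(3) = -24
Q→R: (-8)(3) − (3)(12) = -60
R→S: (3)(0) − (12)(3) = -36
S→T: (12)(-12) − (-2)(0) = -144
T→P: (-2)(3) − (-4)(-12) = -54
Σ = -318
Area = |Σ|/2 = 159.
Hole:
Σ = (6) + (3) + (1) + (2) = 12
Area = |Σ|/2 = 6.
Net area = 159 − 6 = 153.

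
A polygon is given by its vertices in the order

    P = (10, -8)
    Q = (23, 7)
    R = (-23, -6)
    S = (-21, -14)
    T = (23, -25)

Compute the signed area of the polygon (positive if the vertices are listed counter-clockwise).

693

Apply Gauss's area formula: 2A = Σ (x_i·y_{i+1} − x_{i+1}·y_i), indices taken mod 5.
Σ = (254) + (23) + (196) + (847) + (66) = 1386
Signed area = Σ/2 = 693 (positive ⇒ counter-clockwise traversal).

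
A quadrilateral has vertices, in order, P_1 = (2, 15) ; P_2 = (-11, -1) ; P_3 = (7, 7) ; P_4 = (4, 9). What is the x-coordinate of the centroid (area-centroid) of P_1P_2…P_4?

Apply Gauss's area formula. First the cross-terms c_i = x_i·y_{i+1} − x_{i+1}·y_i:
  163, -70, 35, 42  ⇒  2A = 170, A = 85.
Then Σ (x_i + x_{i+1})·c_i = -550, so x̄ = -550 / (6·85) = -55/51.

-55/51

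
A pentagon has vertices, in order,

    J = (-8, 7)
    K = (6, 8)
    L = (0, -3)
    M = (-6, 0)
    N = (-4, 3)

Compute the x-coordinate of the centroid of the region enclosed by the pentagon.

Apply the shoelace formula. First the cross-terms c_i = x_i·y_{i+1} − x_{i+1}·y_i:
  -106, -18, -18, -18, -4  ⇒  2A = -164, A = -82.
Then Σ (x_i + x_{i+1})·c_i = 440, so x̄ = 440 / (6·(-82)) = -110/123.

-110/123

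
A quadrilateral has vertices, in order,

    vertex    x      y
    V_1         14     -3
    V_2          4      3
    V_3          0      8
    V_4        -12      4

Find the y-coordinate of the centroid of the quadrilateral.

742/243

Apply the shoelace (surveyor's) formula. First the cross-terms c_i = x_i·y_{i+1} − x_{i+1}·y_i:
  54, 32, 96, -20  ⇒  2A = 162, A = 81.
Then Σ (y_i + y_{i+1})·c_i = 1484, so ȳ = 1484 / (6·81) = 742/243.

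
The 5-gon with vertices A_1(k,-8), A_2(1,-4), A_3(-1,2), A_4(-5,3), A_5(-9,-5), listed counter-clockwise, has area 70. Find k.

Write out the shoelace sum; only the two edges meeting at A_1 involve k:
2·Area = [((-9)·(-8) − k·(-5)) + (k·(-4) − 1·(-8))] + 57
       = 1·k + 137 = 140
⇒ k = 3.

3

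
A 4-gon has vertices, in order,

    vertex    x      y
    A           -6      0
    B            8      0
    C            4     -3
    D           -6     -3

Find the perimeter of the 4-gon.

32

|AB| = √((14)² + (0)²) = √196 = 14
|BC| = √((-4)² + (-3)²) = √25 = 5
|CD| = √((-10)² + (0)²) = √100 = 10
|DA| = √((0)² + (3)²) = √9 = 3
Perimeter = 14 + 5 + 10 + 3 = 32.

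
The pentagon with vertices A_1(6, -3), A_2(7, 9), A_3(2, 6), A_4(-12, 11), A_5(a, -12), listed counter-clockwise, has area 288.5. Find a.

-12

The doubled signed area Σ (x_i y_{i+1} − x_{i+1} y_i) is linear in a.
With a=0 it equals 409; the coefficient of a is -14 (from the two edges through A_5).
So -14·a + 409 = 2·288.5 = 577 ⇒ a = -12.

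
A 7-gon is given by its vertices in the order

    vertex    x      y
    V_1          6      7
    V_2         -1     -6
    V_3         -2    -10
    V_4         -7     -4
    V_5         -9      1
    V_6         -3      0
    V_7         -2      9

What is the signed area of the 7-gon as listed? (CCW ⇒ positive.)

Σ = (-29) + (-2) + (-62) + (-43) + (3) + (-27) + (-68) = -228
Signed area = Σ/2 = -114 (negative ⇒ clockwise traversal).

-114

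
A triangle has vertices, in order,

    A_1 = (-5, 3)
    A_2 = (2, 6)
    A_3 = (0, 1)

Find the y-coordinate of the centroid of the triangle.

10/3

Apply the shoelace (surveyor's) formula. First the cross-terms c_i = x_i·y_{i+1} − x_{i+1}·y_i:
  -36, 2, 5  ⇒  2A = -29, A = -14.5.
Then Σ (y_i + y_{i+1})·c_i = -290, so ȳ = -290 / (6·(-14.5)) = 10/3.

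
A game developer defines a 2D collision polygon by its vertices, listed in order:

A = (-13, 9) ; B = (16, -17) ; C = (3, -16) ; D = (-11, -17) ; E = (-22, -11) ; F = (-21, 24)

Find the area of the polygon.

Apply the shoelace formula: 2A = Σ (x_i·y_{i+1} − x_{i+1}·y_i), indices taken mod 6.
Cross-terms: 77, -205, -227, -253, -759, 123  ⇒  Σ = -1244
Area = |Σ|/2 = 622.

622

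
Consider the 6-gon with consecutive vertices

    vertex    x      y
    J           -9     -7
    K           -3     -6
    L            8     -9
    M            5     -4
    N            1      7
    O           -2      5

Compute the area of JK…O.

119

Apply Gauss's area formula: 2A = Σ (x_i·y_{i+1} − x_{i+1}·y_i), indices taken mod 6.
Σ = (33) + (75) + (13) + (39) + (19) + (59) = 238
Area = |Σ|/2 = 119.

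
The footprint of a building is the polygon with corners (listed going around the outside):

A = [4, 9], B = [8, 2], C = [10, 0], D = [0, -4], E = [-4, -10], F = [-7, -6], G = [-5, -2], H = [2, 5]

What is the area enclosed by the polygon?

Apply the shoelace (surveyor's) formula: 2A = Σ (x_i·y_{i+1} − x_{i+1}·y_i), indices taken mod 8.
Σ = (-64) + (-20) + (-40) + (-16) + (-46) + (-16) + (-21) + (-2) = -225
Area = |Σ|/2 = 112.5.

112.5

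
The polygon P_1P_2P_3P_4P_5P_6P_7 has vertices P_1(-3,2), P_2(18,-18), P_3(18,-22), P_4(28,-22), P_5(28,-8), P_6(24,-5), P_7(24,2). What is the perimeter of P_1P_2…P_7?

|P_1P_2| = √((21)² + (-20)²) = √841 = 29
|P_2P_3| = √((0)² + (-4)²) = √16 = 4
|P_3P_4| = √((10)² + (0)²) = √100 = 10
|P_4P_5| = √((0)² + (14)²) = √196 = 14
|P_5P_6| = √((-4)² + (3)²) = √25 = 5
|P_6P_7| = √((0)² + (7)²) = √49 = 7
|P_7P_1| = √((-27)² + (0)²) = √729 = 27
Perimeter = 29 + 4 + 10 + 14 + 5 + 7 + 27 = 96.

96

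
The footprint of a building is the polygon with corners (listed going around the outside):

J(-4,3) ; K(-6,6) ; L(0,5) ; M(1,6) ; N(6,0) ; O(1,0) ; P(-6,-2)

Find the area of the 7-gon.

52.5

Apply Gauss's area formula: 2A = Σ (x_i·y_{i+1} − x_{i+1}·y_i), indices taken mod 7.
Cross-terms: -6, -30, -5, -36, 0, -2, -26  ⇒  Σ = -105
Area = |Σ|/2 = 52.5.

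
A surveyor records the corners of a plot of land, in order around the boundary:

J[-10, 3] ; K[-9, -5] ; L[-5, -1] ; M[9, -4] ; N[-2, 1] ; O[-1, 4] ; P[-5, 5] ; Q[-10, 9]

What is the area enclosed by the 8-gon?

Apply the surveyor's formula: 2A = Σ (x_i·y_{i+1} − x_{i+1}·y_i), indices taken mod 8.
Cross-terms: 77, -16, 29, 1, -7, 15, 5, 60  ⇒  Σ = 164
Area = |Σ|/2 = 82.

82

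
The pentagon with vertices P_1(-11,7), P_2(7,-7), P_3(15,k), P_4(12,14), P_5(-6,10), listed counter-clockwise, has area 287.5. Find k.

Write out the shoelace sum; only the two edges meeting at P_3 involve k:
2·Area = [(7·k − 15·(-7)) + (15·14 − 12·k)] + 300
       = -5·k + 615 = 575
⇒ k = 8.

8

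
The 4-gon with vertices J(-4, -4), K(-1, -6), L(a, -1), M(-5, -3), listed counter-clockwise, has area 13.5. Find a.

1

Write out the shoelace sum; only the two edges meeting at L involve a:
2·Area = [((-1)·(-1) − a·(-6)) + (a·(-3) − (-5)·(-1))] + 28
       = 3·a + 24 = 27
⇒ a = 1.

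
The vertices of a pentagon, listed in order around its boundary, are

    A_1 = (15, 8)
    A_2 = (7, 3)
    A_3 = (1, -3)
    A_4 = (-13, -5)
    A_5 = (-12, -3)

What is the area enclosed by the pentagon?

Apply Gauss's area formula: 2A = Σ (x_i·y_{i+1} − x_{i+1}·y_i), indices taken mod 5.
Cross-terms: -11, -24, -44, -21, -51  ⇒  Σ = -151
Area = |Σ|/2 = 75.5.

75.5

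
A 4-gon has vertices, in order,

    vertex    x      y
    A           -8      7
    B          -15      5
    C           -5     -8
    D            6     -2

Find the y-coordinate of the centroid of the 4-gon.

-5/42

Apply Gauss's area formula. First the cross-terms c_i = x_i·y_{i+1} − x_{i+1}·y_i:
  65, 145, 58, 26  ⇒  2A = 294, A = 147.
Then Σ (y_i + y_{i+1})·c_i = -105, so ȳ = -105 / (6·147) = -5/42.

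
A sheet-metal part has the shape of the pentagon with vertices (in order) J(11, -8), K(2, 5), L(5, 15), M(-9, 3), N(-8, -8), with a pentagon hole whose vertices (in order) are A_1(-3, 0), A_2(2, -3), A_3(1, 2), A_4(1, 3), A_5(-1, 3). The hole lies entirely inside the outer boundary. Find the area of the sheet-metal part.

221

Outer boundary:
Apply Gauss's area formula: 2A = Σ (x_i·y_{i+1} − x_{i+1}·y_i), indices taken mod 5.
Σ = (71) + (5) + (150) + (96) + (152) = 474
Area = |Σ|/2 = 237.
Hole:
Cross-terms: 9, 7, 1, 6, 9  ⇒  Σ = 32
Area = |Σ|/2 = 16.
Net area = 237 − 16 = 221.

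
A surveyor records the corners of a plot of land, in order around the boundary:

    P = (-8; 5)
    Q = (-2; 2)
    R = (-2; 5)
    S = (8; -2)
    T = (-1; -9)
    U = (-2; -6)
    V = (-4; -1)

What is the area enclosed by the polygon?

92

Apply the shoelace formula: 2A = Σ (x_i·y_{i+1} − x_{i+1}·y_i), indices taken mod 7.
Σ = (-6) + (-6) + (-36) + (-74) + (-12) + (-22) + (-28) = -184
Area = |Σ|/2 = 92.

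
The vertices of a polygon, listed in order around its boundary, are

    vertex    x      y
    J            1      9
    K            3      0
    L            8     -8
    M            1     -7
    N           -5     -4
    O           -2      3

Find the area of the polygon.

J→K: (1)(0) − (3)(9) = -27
K→L: (3)(-8) − (8)(0) = -24
L→M: (8)(-7) − (1)(-8) = -48
M→N: (1)(-4) − (-5)(-7) = -39
N→O: (-5)(3) − (-2)(-4) = -23
O→J: (-2)(9) − (1)(3) = -21
Σ = -182
Area = |Σ|/2 = 91.

91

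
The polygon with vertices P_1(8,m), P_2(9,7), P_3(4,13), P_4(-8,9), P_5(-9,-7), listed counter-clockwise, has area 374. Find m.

The doubled signed area Σ (x_i y_{i+1} − x_{i+1} y_i) is linear in m.
With m=0 it equals 478; the coefficient of m is -18 (from the two edges through P_1).
So -18·m + 478 = 2·374 = 748 ⇒ m = -15.

-15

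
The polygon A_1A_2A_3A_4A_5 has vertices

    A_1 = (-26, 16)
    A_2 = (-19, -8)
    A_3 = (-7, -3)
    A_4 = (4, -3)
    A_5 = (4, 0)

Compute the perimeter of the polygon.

|A_1A_2| = √((7)² + (-24)²) = √625 = 25
|A_2A_3| = √((12)² + (5)²) = √169 = 13
|A_3A_4| = √((11)² + (0)²) = √121 = 11
|A_4A_5| = √((0)² + (3)²) = √9 = 3
|A_5A_1| = √((-30)² + (16)²) = √1156 = 34
Perimeter = 25 + 13 + 11 + 3 + 34 = 86.

86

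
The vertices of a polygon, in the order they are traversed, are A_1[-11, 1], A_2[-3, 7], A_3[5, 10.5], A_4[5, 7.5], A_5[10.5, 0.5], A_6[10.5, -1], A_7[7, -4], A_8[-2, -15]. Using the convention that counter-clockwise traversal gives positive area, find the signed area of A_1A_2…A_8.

Apply the shoelace formula: 2A = Σ (x_i·y_{i+1} − x_{i+1}·y_i), indices taken mod 8.
Cross-terms: -74, -66.5, -15, -76.25, -15.75, -35, -113, -167  ⇒  Σ = -562.5
Signed area = Σ/2 = -281.25 (negative ⇒ clockwise traversal).

-281.25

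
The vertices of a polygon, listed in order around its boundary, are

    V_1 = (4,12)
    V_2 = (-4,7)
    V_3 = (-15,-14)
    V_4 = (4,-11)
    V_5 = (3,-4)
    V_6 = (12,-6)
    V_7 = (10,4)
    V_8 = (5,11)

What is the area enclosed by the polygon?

359.5

Apply the surveyor's formula: 2A = Σ (x_i·y_{i+1} − x_{i+1}·y_i), indices taken mod 8.
Cross-terms: 76, 161, 221, 17, 30, 108, 90, 16  ⇒  Σ = 719
Area = |Σ|/2 = 359.5.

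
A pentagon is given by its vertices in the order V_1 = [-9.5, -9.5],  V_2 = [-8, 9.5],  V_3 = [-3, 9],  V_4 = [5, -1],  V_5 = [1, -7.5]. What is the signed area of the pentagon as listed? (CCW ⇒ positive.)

-184.5

Σ = (-166.25) + (-43.5) + (-42) + (-36.5) + (-80.75) = -369
Signed area = Σ/2 = -184.5 (negative ⇒ clockwise traversal).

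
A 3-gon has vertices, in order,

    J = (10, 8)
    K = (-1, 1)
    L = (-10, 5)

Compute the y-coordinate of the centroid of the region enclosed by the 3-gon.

14/3

Apply Gauss's area formula. First the cross-terms c_i = x_i·y_{i+1} − x_{i+1}·y_i:
  18, 5, -130  ⇒  2A = -107, A = -53.5.
Then Σ (y_i + y_{i+1})·c_i = -1498, so ȳ = -1498 / (6·(-53.5)) = 14/3.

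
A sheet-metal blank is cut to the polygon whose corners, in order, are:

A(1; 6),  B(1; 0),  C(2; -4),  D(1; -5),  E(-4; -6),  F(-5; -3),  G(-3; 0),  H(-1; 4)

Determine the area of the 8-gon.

45.5

Apply the shoelace (surveyor's) formula: 2A = Σ (x_i·y_{i+1} − x_{i+1}·y_i), indices taken mod 8.
Cross-terms: -6, -4, -6, -26, -18, -9, -12, -10  ⇒  Σ = -91
Area = |Σ|/2 = 45.5.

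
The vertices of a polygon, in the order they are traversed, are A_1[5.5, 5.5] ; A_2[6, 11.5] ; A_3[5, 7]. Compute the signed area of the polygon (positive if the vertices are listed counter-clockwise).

Apply Gauss's area formula: 2A = Σ (x_i·y_{i+1} − x_{i+1}·y_i), indices taken mod 3.
Σ = (30.25) + (-15.5) + (-11) = 3.75
Signed area = Σ/2 = 1.875 (positive ⇒ counter-clockwise traversal).

1.875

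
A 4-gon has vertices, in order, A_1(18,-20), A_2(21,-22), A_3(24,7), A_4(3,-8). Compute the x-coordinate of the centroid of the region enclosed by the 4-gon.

Apply Gauss's area formula. First the cross-terms c_i = x_i·y_{i+1} − x_{i+1}·y_i:
  24, 675, -213, 84  ⇒  2A = 570, A = 285.
Then Σ (x_i + x_{i+1})·c_i = 27324, so x̄ = 27324 / (6·285) = 1518/95.

1518/95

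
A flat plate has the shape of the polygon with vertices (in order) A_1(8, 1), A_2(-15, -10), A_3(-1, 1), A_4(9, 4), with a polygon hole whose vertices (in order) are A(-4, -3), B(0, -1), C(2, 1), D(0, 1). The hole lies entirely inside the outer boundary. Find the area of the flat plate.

57

Outer boundary:
Apply the surveyor's formula: 2A = Σ (x_i·y_{i+1} − x_{i+1}·y_i), indices taken mod 4.
Σ = (-65) + (-25) + (-13) + (-23) = -126
Area = |Σ|/2 = 63.
Hole:
Cross-terms: 4, 2, 2, 4  ⇒  Σ = 12
Area = |Σ|/2 = 6.
Net area = 63 − 6 = 57.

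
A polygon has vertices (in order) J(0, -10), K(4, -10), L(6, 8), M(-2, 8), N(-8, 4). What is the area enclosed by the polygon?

166

J→K: (0)(-10) − (4)(-10) = 40
K→L: (4)(8) − (6)(-10) = 92
L→M: (6)(8) − (-2)(8) = 64
M→N: (-2)(4) − (-8)(8) = 56
N→J: (-8)(-10) − (0)(4) = 80
Σ = 332
Area = |Σ|/2 = 166.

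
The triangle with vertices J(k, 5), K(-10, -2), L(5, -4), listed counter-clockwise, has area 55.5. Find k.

-7

Write out the shoelace sum; only the two edges meeting at J involve k:
2·Area = [(5·5 − k·(-4)) + (k·(-2) − (-10)·5)] + 50
       = 2·k + 125 = 111
⇒ k = -7.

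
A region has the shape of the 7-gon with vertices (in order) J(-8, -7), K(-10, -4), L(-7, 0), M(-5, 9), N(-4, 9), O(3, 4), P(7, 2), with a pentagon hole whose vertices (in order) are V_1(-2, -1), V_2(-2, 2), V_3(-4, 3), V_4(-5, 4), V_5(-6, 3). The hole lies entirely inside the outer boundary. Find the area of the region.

Outer boundary:
Apply Gauss's area formula: 2A = Σ (x_i·y_{i+1} − x_{i+1}·y_i), indices taken mod 7.
Cross-terms: -38, -28, -63, -9, -43, -22, -33  ⇒  Σ = -236
Area = |Σ|/2 = 118.
Hole:
Apply the surveyor's formula: 2A = Σ (x_i·y_{i+1} − x_{i+1}·y_i), indices taken mod 5.
Σ = (-6) + (2) + (-1) + (9) + (12) = 16
Area = |Σ|/2 = 8.
Net area = 118 − 8 = 110.

110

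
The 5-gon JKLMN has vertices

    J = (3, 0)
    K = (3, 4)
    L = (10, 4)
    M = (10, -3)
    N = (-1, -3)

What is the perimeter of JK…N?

|JK| = √((0)² + (4)²) = √16 = 4
|KL| = √((7)² + (0)²) = √49 = 7
|LM| = √((0)² + (-7)²) = √49 = 7
|MN| = √((-11)² + (0)²) = √121 = 11
|NJ| = √((4)² + (3)²) = √25 = 5
Perimeter = 4 + 7 + 7 + 11 + 5 = 34.

34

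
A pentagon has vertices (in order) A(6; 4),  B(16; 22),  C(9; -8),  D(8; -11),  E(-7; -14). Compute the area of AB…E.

Apply the shoelace (surveyor's) formula: 2A = Σ (x_i·y_{i+1} − x_{i+1}·y_i), indices taken mod 5.
Σ = (68) + (-326) + (-35) + (-189) + (56) = -426
Area = |Σ|/2 = 213.

213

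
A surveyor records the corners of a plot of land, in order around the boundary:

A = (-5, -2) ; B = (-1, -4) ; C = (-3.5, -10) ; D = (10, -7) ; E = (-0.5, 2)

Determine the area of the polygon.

83

Apply the shoelace formula: 2A = Σ (x_i·y_{i+1} − x_{i+1}·y_i), indices taken mod 5.
Σ = (18) + (-4) + (124.5) + (16.5) + (11) = 166
Area = |Σ|/2 = 83.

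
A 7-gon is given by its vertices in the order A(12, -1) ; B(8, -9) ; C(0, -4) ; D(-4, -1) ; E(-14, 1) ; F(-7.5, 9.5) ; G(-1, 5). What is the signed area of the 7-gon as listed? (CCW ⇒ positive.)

-189.25

A→B: (12)(-9) − (8)(-1) = -100
B→C: (8)(-4) − (0)(-9) = -32
C→D: (0)(-1) − (-4)(-4) = -16
D→E: (-4)(1) − (-14)(-1) = -18
E→F: (-14)(9.5) − (-7.5)(1) = -125.5
F→G: (-7.5)(5) − (-1)(9.5) = -28
G→A: (-1)(-1) − (12)(5) = -59
Σ = -378.5
Signed area = Σ/2 = -189.25 (negative ⇒ clockwise traversal).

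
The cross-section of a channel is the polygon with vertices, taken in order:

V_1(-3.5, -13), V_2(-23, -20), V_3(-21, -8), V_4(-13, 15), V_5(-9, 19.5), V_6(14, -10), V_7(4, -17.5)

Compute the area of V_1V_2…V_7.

Σ = (-229) + (-236) + (-419) + (-118.5) + (-183) + (-205) + (-113.25) = -1503.75
Area = |Σ|/2 = 751.875.

751.875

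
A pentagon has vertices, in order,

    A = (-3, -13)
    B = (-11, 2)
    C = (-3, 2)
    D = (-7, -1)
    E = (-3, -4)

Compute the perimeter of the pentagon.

|AB| = √((-8)² + (15)²) = √289 = 17
|BC| = √((8)² + (0)²) = √64 = 8
|CD| = √((-4)² + (-3)²) = √25 = 5
|DE| = √((4)² + (-3)²) = √25 = 5
|EA| = √((0)² + (-9)²) = √81 = 9
Perimeter = 17 + 8 + 5 + 5 + 9 = 44.

44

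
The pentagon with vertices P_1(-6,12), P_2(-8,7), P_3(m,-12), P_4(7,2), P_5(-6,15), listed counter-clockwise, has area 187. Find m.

-1

Write out the shoelace sum; only the two edges meeting at P_3 involve m:
2·Area = [((-8)·(-12) − m·7) + (m·2 − 7·(-12))] + 189
       = -5·m + 369 = 374
⇒ m = -1.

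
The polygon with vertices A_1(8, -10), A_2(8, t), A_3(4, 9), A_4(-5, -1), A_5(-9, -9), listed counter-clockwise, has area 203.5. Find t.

4

The doubled signed area Σ (x_i y_{i+1} − x_{i+1} y_i) is linear in t.
With t=0 it equals 391; the coefficient of t is 4 (from the two edges through A_2).
So 4·t + 391 = 2·203.5 = 407 ⇒ t = 4.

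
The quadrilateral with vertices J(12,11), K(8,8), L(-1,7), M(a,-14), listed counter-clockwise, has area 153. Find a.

The doubled signed area Σ (x_i y_{i+1} − x_{i+1} y_i) is linear in a.
With a=0 it equals 254; the coefficient of a is 4 (from the two edges through M).
So 4·a + 254 = 2·153 = 306 ⇒ a = 13.

13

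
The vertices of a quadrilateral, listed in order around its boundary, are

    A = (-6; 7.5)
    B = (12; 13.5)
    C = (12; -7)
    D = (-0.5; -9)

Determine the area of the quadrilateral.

293.125

A→B: (-6)(13.5) − (12)(7.5) = -171
B→C: (12)(-7) − (12)(13.5) = -246
C→D: (12)(-9) − (-0.5)(-7) = -111.5
D→A: (-0.5)(7.5) − (-6)(-9) = -57.75
Σ = -586.25
Area = |Σ|/2 = 293.125.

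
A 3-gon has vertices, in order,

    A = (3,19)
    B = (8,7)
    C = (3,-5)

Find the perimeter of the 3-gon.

50

|AB| = √((5)² + (-12)²) = √169 = 13
|BC| = √((-5)² + (-12)²) = √169 = 13
|CA| = √((0)² + (24)²) = √576 = 24
Perimeter = 13 + 13 + 24 = 50.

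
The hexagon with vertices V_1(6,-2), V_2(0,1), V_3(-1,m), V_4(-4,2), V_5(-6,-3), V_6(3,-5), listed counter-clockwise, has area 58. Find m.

Write out the shoelace sum; only the two edges meeting at V_3 involve m:
2·Area = [(0·m − (-1)·1) + ((-1)·2 − (-4)·m)] + 93
       = 4·m + 92 = 116
⇒ m = 6.

6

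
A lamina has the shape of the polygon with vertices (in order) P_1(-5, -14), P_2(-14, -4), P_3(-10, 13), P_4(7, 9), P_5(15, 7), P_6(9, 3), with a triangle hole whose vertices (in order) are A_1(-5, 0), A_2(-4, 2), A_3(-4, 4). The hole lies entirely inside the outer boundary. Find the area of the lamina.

Outer boundary:
Apply Gauss's area formula: 2A = Σ (x_i·y_{i+1} − x_{i+1}·y_i), indices taken mod 6.
Cross-terms: -176, -222, -181, -86, -18, -111  ⇒  Σ = -794
Area = |Σ|/2 = 397.
Hole:
Apply the surveyor's formula: 2A = Σ (x_i·y_{i+1} − x_{i+1}·y_i), indices taken mod 3.
Cross-terms: -10, -8, 20  ⇒  Σ = 2
Area = |Σ|/2 = 1.
Net area = 397 − 1 = 396.

396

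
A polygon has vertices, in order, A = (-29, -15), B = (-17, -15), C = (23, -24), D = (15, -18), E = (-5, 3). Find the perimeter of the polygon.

|AB| = √((12)² + (0)²) = √144 = 12
|BC| = √((40)² + (-9)²) = √1681 = 41
|CD| = √((-8)² + (6)²) = √100 = 10
|DE| = √((-20)² + (21)²) = √841 = 29
|EA| = √((-24)² + (-18)²) = √900 = 30
Perimeter = 12 + 41 + 10 + 29 + 30 = 122.

122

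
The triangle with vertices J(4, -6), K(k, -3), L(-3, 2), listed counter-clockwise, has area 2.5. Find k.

2

The doubled signed area Σ (x_i y_{i+1} − x_{i+1} y_i) is linear in k.
With k=0 it equals -11; the coefficient of k is 8 (from the two edges through K).
So 8·k + -11 = 2·2.5 = 5 ⇒ k = 2.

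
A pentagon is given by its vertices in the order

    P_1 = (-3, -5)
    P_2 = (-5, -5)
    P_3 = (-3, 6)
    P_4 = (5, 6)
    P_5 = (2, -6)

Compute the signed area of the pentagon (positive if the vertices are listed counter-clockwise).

Apply Gauss's area formula: 2A = Σ (x_i·y_{i+1} − x_{i+1}·y_i), indices taken mod 5.
Cross-terms: -10, -45, -48, -42, -28  ⇒  Σ = -173
Signed area = Σ/2 = -86.5 (negative ⇒ clockwise traversal).

-86.5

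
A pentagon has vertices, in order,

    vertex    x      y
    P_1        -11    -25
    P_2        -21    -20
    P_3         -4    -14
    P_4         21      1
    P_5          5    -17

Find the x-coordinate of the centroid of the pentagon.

Apply the shoelace (surveyor's) formula. First the cross-terms c_i = x_i·y_{i+1} − x_{i+1}·y_i:
  -305, 214, 290, -362, -312  ⇒  2A = -475, A = -237.5.
Then Σ (x_i + x_{i+1})·c_i = 1800, so x̄ = 1800 / (6·(-237.5)) = -24/19.

-24/19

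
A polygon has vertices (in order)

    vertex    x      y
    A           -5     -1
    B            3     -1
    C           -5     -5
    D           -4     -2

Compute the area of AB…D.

Apply the shoelace (surveyor's) formula: 2A = Σ (x_i·y_{i+1} − x_{i+1}·y_i), indices taken mod 4.
Σ = (8) + (-20) + (-10) + (-6) = -28
Area = |Σ|/2 = 14.

14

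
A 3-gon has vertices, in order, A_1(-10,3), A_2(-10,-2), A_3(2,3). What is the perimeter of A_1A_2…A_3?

|A_1A_2| = √((0)² + (-5)²) = √25 = 5
|A_2A_3| = √((12)² + (5)²) = √169 = 13
|A_3A_1| = √((-12)² + (0)²) = √144 = 12
Perimeter = 5 + 13 + 12 = 30.

30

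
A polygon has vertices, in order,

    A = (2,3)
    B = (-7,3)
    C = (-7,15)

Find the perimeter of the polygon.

36

|AB| = √((-9)² + (0)²) = √81 = 9
|BC| = √((0)² + (12)²) = √144 = 12
|CA| = √((9)² + (-12)²) = √225 = 15
Perimeter = 9 + 12 + 15 = 36.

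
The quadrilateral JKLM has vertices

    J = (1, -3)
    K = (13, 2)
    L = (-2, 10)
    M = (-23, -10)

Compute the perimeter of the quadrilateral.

84

|JK| = √((12)² + (5)²) = √169 = 13
|KL| = √((-15)² + (8)²) = √289 = 17
|LM| = √((-21)² + (-20)²) = √841 = 29
|MJ| = √((24)² + (7)²) = √625 = 25
Perimeter = 13 + 17 + 29 + 25 = 84.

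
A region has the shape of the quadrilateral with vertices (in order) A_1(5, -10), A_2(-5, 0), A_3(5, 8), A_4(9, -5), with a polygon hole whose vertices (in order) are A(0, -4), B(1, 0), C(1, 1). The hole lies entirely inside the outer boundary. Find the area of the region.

Outer boundary:
Apply the shoelace (surveyor's) formula: 2A = Σ (x_i·y_{i+1} − x_{i+1}·y_i), indices taken mod 4.
Σ = (-50) + (-40) + (-97) + (-65) = -252
Area = |Σ|/2 = 126.
Hole:
Apply the shoelace (surveyor's) formula: 2A = Σ (x_i·y_{i+1} − x_{i+1}·y_i), indices taken mod 3.
A→B: (0)(0) − (1)(-4) = 4
B→C: (1)(1) − (1)(0) = 1
C→A: (1)(-4) − (0)(1) = -4
Σ = 1
Area = |Σ|/2 = 0.5.
Net area = 126 − 0.5 = 125.5.

125.5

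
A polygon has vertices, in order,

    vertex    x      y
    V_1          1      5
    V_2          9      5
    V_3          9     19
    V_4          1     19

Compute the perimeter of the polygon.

|V_1V_2| = √((8)² + (0)²) = √64 = 8
|V_2V_3| = √((0)² + (14)²) = √196 = 14
|V_3V_4| = √((-8)² + (0)²) = √64 = 8
|V_4V_1| = √((0)² + (-14)²) = √196 = 14
Perimeter = 8 + 14 + 8 + 14 = 44.

44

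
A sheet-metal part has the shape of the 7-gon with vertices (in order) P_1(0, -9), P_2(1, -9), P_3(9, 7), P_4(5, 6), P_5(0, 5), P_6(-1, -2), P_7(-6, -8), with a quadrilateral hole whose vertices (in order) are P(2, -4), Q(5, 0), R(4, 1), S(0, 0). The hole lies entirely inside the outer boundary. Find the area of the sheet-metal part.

Outer boundary:
Σ = (9) + (88) + (19) + (25) + (5) + (-4) + (54) = 196
Area = |Σ|/2 = 98.
Hole:
Apply the shoelace formula: 2A = Σ (x_i·y_{i+1} − x_{i+1}·y_i), indices taken mod 4.
Cross-terms: 20, 5, 0, 0  ⇒  Σ = 25
Area = |Σ|/2 = 12.5.
Net area = 98 − 12.5 = 85.5.

85.5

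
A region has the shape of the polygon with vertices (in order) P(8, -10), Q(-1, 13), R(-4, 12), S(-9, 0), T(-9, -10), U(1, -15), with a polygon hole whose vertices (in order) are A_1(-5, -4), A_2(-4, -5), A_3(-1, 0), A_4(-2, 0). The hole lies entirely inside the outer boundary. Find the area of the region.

287.5

Outer boundary:
Apply the shoelace formula: 2A = Σ (x_i·y_{i+1} − x_{i+1}·y_i), indices taken mod 6.
P→Q: (8)(13) − (-1)(-10) = 94
Q→R: (-1)(12) − (-4)(13) = 40
R→S: (-4)(0) − (-9)(12) = 108
S→T: (-9)(-10) − (-9)(0) = 90
T→U: (-9)(-15) − (1)(-10) = 145
U→P: (1)(-10) − (8)(-15) = 110
Σ = 587
Area = |Σ|/2 = 293.5.
Hole:
Σ = (9) + (-5) + (0) + (8) = 12
Area = |Σ|/2 = 6.
Net area = 293.5 − 6 = 287.5.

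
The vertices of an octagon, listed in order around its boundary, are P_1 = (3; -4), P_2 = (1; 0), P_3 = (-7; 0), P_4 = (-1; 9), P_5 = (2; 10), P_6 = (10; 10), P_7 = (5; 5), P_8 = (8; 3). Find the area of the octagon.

116.5

Apply the surveyor's formula: 2A = Σ (x_i·y_{i+1} − x_{i+1}·y_i), indices taken mod 8.
Σ = (4) + (0) + (-63) + (-28) + (-80) + (0) + (-25) + (-41) = -233
Area = |Σ|/2 = 116.5.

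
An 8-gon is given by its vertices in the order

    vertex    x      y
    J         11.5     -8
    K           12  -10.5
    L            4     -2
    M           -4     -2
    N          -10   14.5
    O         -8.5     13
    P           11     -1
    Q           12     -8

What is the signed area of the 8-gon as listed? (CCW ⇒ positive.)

Apply the shoelace (surveyor's) formula: 2A = Σ (x_i·y_{i+1} − x_{i+1}·y_i), indices taken mod 8.
J→K: (11.5)(-10.5) − (12)(-8) = -24.75
K→L: (12)(-2) − (4)(-10.5) = 18
L→M: (4)(-2) − (-4)(-2) = -16
M→N: (-4)(14.5) − (-10)(-2) = -78
N→O: (-10)(13) − (-8.5)(14.5) = -6.75
O→P: (-8.5)(-1) − (11)(13) = -134.5
P→Q: (11)(-8) − (12)(-1) = -76
Q→J: (12)(-8) − (11.5)(-8) = -4
Σ = -322
Signed area = Σ/2 = -161 (negative ⇒ clockwise traversal).

-161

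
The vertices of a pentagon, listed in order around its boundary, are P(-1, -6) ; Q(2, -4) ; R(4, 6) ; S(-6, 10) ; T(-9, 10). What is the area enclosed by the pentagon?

Cross-terms: 16, 28, 76, 30, 64  ⇒  Σ = 214
Area = |Σ|/2 = 107.

107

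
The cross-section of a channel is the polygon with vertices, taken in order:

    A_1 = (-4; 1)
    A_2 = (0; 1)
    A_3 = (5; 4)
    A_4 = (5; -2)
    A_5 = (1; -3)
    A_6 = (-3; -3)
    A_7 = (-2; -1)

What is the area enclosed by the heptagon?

36.5

Apply the surveyor's formula: 2A = Σ (x_i·y_{i+1} − x_{i+1}·y_i), indices taken mod 7.
A_1→A_2: (-4)(1) − (0)(1) = -4
A_2→A_3: (0)(4) − (5)(1) = -5
A_3→A_4: (5)(-2) − (5)(4) = -30
A_4→A_5: (5)(-3) − (1)(-2) = -13
A_5→A_6: (1)(-3) − (-3)(-3) = -12
A_6→A_7: (-3)(-1) − (-2)(-3) = -3
A_7→A_1: (-2)(1) − (-4)(-1) = -6
Σ = -73
Area = |Σ|/2 = 36.5.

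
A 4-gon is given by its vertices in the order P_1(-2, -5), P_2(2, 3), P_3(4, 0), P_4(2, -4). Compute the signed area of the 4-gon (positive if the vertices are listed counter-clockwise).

Apply the shoelace formula: 2A = Σ (x_i·y_{i+1} − x_{i+1}·y_i), indices taken mod 4.
P_1→P_2: (-2)(3) − (2)(-5) = 4
P_2→P_3: (2)(0) − (4)(3) = -12
P_3→P_4: (4)(-4) − (2)(0) = -16
P_4→P_1: (2)(-5) − (-2)(-4) = -18
Σ = -42
Signed area = Σ/2 = -21 (negative ⇒ clockwise traversal).

-21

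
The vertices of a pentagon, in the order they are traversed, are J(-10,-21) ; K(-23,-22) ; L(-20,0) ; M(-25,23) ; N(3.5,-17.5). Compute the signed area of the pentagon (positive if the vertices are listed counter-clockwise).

J→K: (-10)(-22) − (-23)(-21) = -263
K→L: (-23)(0) − (-20)(-22) = -440
L→M: (-20)(23) − (-25)(0) = -460
M→N: (-25)(-17.5) − (3.5)(23) = 357
N→J: (3.5)(-21) − (-10)(-17.5) = -248.5
Σ = -1054.5
Signed area = Σ/2 = -527.25 (negative ⇒ clockwise traversal).

-527.25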